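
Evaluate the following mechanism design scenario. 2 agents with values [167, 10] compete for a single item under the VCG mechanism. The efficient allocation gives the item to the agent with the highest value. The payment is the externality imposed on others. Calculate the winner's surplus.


Step 1: The winner is the agent with the highest value: agent 0 with value 167
Step 2: Values of other agents: [10]
Step 3: VCG payment = max of others' values = 10
Step 4: Surplus = 167 - 10 = 157

157


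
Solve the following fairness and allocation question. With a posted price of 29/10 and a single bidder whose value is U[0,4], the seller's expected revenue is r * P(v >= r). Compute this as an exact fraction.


Step 1: Posted price r = 29/10, value support [0,4]
Step 2: P(v >= r) = (4 - 29/10)/4 = 11/40
Step 3: Expected revenue = r * P(v >= r) = 29/10 * 11/40
Step 4: Revenue = 319/400

319/400


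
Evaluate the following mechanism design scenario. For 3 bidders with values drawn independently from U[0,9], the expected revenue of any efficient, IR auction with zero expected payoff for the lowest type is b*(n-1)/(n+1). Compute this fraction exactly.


Step 1: By Revenue Equivalence, expected revenue = b*(n-1)/(n+1)
Step 2: Substituting n = 3, b = 9
Step 3: Revenue = 9*(3-1)/(3+1) = 9*2/4
Step 4: Revenue = 18/4 = 9/2

9/2


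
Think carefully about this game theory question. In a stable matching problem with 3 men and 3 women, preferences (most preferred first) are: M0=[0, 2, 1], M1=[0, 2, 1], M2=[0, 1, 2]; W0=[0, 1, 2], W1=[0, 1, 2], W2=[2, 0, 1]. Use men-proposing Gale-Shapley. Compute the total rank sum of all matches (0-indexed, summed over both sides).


Step 1: Run Gale-Shapley (men propose, women hold best offer):
  M0 proposes to W0; she accepts
  M1 proposes to W0; rejected
  M1 proposes to W2; she accepts
  M2 proposes to W0; rejected
  M2 proposes to W1; she accepts
Step 2: Final matching: W0-M0, W1-M2, W2-M1
Step 3: 0-indexed ranks (man's rank of his match, then woman's): 0 + 0 + 1 + 2 + 1 + 2
Step 4: Total rank sum = 6

6


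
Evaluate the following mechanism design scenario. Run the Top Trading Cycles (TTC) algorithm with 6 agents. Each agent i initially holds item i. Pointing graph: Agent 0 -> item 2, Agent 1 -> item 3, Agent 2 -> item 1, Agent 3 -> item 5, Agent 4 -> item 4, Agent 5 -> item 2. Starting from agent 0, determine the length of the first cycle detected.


Step 1: Trace the pointer graph from agent 0: 0 -> 2 -> 1 -> 3 -> 5 -> 2
Step 2: A cycle is detected when we revisit agent 2
Step 3: The cycle is: 2 -> 1 -> 3 -> 5 -> 2
Step 4: Cycle length = 4

4


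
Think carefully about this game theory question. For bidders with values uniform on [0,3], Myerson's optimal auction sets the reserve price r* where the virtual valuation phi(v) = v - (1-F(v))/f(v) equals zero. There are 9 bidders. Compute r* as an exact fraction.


Step 1: For U[0,3], F(v) = v/3 and f(v) = 1/3
Step 2: phi(v) = v - (1 - v/3)/(1/3) = v - (3 - v) = 2v - 3
Step 3: Set phi(r*) = 0: 2r* - 3 = 0
Step 4: r* = 3/2 (the number of bidders n = 9 does not enter)

3/2


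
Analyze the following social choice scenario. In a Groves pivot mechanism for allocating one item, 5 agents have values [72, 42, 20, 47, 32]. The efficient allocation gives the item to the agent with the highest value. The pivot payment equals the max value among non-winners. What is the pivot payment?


Step 1: The efficient winner is agent 0 with value 72
Step 2: Other agents' values: [42, 20, 47, 32]
Step 3: Pivot payment = max(others) = 47
Step 4: The winner pays 47

47


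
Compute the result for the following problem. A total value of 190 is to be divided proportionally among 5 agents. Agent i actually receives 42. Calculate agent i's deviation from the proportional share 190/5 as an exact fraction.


Step 1: Proportional share = 190/5 = 38
Step 2: Agent's actual allocation = 42
Step 3: Excess = 42 - 38 = 4

4


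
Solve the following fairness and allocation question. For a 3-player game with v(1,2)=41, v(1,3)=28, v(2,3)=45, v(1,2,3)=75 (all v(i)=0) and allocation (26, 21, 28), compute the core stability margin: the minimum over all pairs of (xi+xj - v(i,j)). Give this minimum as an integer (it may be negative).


Step 1: Slack for coalition (1,2): x1+x2 - v12 = 47 - 41 = 6
Step 2: Slack for coalition (1,3): x1+x3 - v13 = 54 - 28 = 26
Step 3: Slack for coalition (2,3): x2+x3 - v23 = 49 - 45 = 4
Step 4: Minimum slack = min(6, 26, 4) = 4, attained by (2,3); no pair can gain by deviating, so the allocation is in the core

4


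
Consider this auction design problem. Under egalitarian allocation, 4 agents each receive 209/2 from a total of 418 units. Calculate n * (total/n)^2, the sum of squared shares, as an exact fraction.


Step 1: Each agent's share = 418/4 = 209/2
Step 2: Square of each share = (209/2)^2 = 43681/4
Step 3: Sum of squares = 4 * 43681/4 = 43681

43681


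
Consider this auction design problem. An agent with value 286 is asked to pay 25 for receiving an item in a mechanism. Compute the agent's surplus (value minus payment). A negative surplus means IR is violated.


Step 1: Surplus = value - payment = 286 - 25 = 261
Step 2: IR is satisfied (surplus >= 0)

261


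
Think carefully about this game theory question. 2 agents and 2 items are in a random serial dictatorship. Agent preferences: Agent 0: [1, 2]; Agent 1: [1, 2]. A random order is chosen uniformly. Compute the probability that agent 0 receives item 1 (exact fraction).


Step 1: Agent 0 wants item 1
Step 2: There are 2 possible orderings of agents
Step 3: In 1 orderings, agent 0 gets item 1
Step 4: Probability = 1/2

1/2


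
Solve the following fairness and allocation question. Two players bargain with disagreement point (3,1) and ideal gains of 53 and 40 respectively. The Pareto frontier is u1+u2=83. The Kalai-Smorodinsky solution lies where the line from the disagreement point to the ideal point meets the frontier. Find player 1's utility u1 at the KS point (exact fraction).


Step 1: At the KS point, (u1-d1)/r1 = (u2-d2)/r2 = t and u1+u2 = 83
Step 2: u1 = d1 + r1*t and u2 = d2 + r2*t, so (d1 + r1*t) + (d2 + r2*t) = 83
Step 3: t = (83 - 3 - 1)/(53 + 40) = 79/93
Step 4: u1 = d1 + r1*t = 3 + 53 * 79/93 = 4466/93
Step 5: (Check: u2 = d2 + r2*t = 3253/93; u1+u2 = 4466/93 + 3253/93 = 83, on the frontier.)

4466/93


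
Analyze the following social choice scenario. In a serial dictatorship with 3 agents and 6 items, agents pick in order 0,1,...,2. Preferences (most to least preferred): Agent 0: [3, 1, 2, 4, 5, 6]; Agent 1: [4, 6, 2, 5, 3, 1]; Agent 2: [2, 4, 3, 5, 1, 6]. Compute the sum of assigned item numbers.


Step 1: Agent 0 picks item 3
Step 2: Agent 1 picks item 4
Step 3: Agent 2 picks item 2
Step 4: Sum = 3 + 4 + 2 = 9

9


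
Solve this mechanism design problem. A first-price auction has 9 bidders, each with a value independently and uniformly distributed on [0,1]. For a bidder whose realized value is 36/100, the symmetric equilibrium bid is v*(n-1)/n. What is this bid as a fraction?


Step 1: The symmetric BNE bidding function is b(v) = v * (n-1) / n
Step 2: Substitute v = 9/25 and n = 9
Step 3: b = 9/25 * 8/9
Step 4: b = 8/25

8/25


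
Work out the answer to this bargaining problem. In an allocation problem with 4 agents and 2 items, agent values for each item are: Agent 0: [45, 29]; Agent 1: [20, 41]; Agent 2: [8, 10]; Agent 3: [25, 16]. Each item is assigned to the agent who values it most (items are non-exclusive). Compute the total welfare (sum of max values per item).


Step 1: For each item, find the maximum value among all agents.
Step 2: Item 0 -> Agent 0 (value 45)
Step 3: Item 1 -> Agent 1 (value 41)
Step 4: Total welfare = 45 + 41 = 86

86


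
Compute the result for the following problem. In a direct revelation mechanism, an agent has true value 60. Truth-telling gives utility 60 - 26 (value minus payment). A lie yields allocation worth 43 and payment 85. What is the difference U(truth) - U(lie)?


Step 1: U(truth) = value - payment = 60 - 26 = 34
Step 2: U(lie) = allocation - payment = 43 - 85 = -42
Step 3: IC gap = 34 - (-42) = 76

76


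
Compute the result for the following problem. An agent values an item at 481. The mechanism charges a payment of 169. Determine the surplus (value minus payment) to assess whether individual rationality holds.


Step 1: Surplus = value - payment = 481 - 169 = 312
Step 2: IR is satisfied (surplus >= 0)

312


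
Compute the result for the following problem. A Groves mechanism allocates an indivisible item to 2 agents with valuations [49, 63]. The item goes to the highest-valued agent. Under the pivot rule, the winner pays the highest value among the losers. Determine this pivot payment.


Step 1: The efficient winner is agent 1 with value 63
Step 2: Other agents' values: [49]
Step 3: Pivot payment = max(others) = 49
Step 4: The winner pays 49

49


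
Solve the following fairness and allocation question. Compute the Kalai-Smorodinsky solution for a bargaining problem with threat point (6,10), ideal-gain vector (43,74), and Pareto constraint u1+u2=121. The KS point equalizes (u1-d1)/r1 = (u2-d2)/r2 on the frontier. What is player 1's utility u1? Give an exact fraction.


Step 1: At the KS point, (u1-d1)/r1 = (u2-d2)/r2 = t and u1+u2 = 121
Step 2: u1 = d1 + r1*t and u2 = d2 + r2*t, so (d1 + r1*t) + (d2 + r2*t) = 121
Step 3: t = (121 - 6 - 10)/(43 + 74) = 105/117 = 35/39
Step 4: u1 = d1 + r1*t = 6 + 43 * 35/39 = 1739/39
Step 5: (Check: u2 = d2 + r2*t = 2980/39; u1+u2 = 1739/39 + 2980/39 = 121, on the frontier.)

1739/39


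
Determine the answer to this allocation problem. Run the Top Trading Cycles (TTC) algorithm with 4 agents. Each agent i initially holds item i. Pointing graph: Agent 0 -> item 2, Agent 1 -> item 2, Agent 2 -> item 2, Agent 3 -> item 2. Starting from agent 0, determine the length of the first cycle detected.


Step 1: Trace the pointer graph from agent 0: 0 -> 2 -> 2
Step 2: A cycle is detected when we revisit agent 2
Step 3: The cycle is: 2 -> 2
Step 4: Cycle length = 1

1


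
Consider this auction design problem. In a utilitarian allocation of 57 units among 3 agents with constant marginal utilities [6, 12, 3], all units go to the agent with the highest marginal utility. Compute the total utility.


Step 1: The marginal utilities are [6, 12, 3]
Step 2: The highest marginal utility is 12
Step 3: All 57 units go to that agent
Step 4: Total utility = 12 * 57 = 684

684


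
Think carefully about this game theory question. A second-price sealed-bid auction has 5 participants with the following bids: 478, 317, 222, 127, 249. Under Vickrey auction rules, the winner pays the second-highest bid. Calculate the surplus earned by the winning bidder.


Step 1: Sort bids in descending order: 478, 317, 249, 222, 127
Step 2: The winning bid is the highest: 478
Step 3: The payment equals the second-highest bid: 317
Step 4: Surplus = winner's bid - payment = 478 - 317 = 161

161


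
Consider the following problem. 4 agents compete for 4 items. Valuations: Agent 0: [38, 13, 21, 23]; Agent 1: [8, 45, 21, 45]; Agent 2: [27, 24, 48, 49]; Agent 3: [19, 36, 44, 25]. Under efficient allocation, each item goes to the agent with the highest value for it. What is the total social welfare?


Step 1: For each item, find the maximum value among all agents.
Step 2: Item 0 -> Agent 0 (value 38)
Step 3: Item 1 -> Agent 1 (value 45)
Step 4: Item 2 -> Agent 2 (value 48)
Step 5: Item 3 -> Agent 2 (value 49)
Step 6: Total welfare = 38 + 45 + 48 + 49 = 180

180


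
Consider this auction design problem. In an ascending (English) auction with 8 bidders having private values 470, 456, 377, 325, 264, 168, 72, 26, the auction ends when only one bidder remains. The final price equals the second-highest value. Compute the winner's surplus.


Step 1: Identify the highest value: 470
Step 2: Identify the second-highest value: 456
Step 3: The final price = second-highest value = 456
Step 4: Surplus = 470 - 456 = 14

14


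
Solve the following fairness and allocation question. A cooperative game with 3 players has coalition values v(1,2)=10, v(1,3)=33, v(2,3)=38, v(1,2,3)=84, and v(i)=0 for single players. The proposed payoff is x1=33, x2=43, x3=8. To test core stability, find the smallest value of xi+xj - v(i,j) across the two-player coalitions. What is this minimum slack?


Step 1: Slack for coalition (1,2): x1+x2 - v12 = 76 - 10 = 66
Step 2: Slack for coalition (1,3): x1+x3 - v13 = 41 - 33 = 8
Step 3: Slack for coalition (2,3): x2+x3 - v23 = 51 - 38 = 13
Step 4: Minimum slack = min(66, 8, 13) = 8, attained by (1,3); no pair can gain by deviating, so the allocation is in the core

8


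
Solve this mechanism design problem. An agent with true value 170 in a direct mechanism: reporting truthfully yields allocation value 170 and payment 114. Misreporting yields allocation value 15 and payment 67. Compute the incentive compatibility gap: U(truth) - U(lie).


Step 1: U(truth) = value - payment = 170 - 114 = 56
Step 2: U(lie) = allocation - payment = 15 - 67 = -52
Step 3: IC gap = 56 - (-52) = 108

108


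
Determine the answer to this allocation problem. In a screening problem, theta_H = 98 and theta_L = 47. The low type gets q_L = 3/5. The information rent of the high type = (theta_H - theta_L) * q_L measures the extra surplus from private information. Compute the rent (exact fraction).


Step 1: theta_H - theta_L = 98 - 47 = 51
Step 2: Information rent = (theta_H - theta_L) * q_L
Step 3: = 51 * 3/5
Step 4: = 153/5

153/5


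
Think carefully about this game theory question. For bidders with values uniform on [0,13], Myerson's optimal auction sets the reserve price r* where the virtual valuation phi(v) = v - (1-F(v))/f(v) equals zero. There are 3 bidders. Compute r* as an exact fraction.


Step 1: For U[0,13], F(v) = v/13 and f(v) = 1/13
Step 2: phi(v) = v - (1 - v/13)/(1/13) = v - (13 - v) = 2v - 13
Step 3: Set phi(r*) = 0: 2r* - 13 = 0
Step 4: r* = 13/2 (the number of bidders n = 3 does not enter)

13/2


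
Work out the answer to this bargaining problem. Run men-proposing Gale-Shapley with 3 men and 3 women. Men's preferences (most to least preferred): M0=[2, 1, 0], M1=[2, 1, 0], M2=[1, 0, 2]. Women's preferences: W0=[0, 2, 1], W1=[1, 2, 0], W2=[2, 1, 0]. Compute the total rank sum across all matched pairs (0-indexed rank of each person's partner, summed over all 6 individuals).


Step 1: Run Gale-Shapley (men propose, women hold best offer):
  M0 proposes to W2; she accepts
  M1 proposes to W2; she switches from M0
  M2 proposes to W1; she accepts
  M0 proposes to W1; rejected
  M0 proposes to W0; she accepts
Step 2: Final matching: W0-M0, W1-M2, W2-M1
Step 3: 0-indexed ranks (man's rank of his match, then woman's): 2 + 0 + 0 + 1 + 0 + 1
Step 4: Total rank sum = 4

4


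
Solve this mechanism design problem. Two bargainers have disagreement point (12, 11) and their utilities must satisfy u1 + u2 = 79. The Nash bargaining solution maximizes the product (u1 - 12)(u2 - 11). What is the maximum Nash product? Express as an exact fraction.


Step 1: The Nash solution splits surplus symmetrically above the disagreement point
Step 2: u1 = (total + d1 - d2)/2 = (79 + 12 - 11)/2 = 40
Step 3: u2 = (total - d1 + d2)/2 = (79 - 12 + 11)/2 = 39
Step 4: Nash product = (40 - 12) * (39 - 11)
Step 5: = 28 * 28 = 784

784


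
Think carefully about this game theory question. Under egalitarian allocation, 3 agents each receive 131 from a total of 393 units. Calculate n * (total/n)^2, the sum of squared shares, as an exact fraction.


Step 1: Each agent's share = 393/3 = 131
Step 2: Square of each share = (131)^2 = 17161
Step 3: Sum of squares = 3 * 17161 = 51483

51483


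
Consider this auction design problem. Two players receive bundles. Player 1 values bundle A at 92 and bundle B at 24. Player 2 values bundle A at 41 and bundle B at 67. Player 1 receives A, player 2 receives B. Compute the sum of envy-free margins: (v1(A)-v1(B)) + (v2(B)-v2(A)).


Step 1: Player 1's margin = v1(A) - v1(B) = 92 - 24 = 68
Step 2: Player 2's margin = v2(B) - v2(A) = 67 - 41 = 26
Step 3: Total margin = 68 + 26 = 94

94


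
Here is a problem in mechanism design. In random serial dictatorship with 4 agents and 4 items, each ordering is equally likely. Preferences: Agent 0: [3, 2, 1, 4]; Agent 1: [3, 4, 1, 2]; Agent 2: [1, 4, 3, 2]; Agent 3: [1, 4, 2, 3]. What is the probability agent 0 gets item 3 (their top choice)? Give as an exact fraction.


Step 1: Agent 0 wants item 3
Step 2: There are 24 possible orderings of agents
Step 3: In 12 orderings, agent 0 gets item 3
Step 4: Probability = 12/24 = 1/2

1/2


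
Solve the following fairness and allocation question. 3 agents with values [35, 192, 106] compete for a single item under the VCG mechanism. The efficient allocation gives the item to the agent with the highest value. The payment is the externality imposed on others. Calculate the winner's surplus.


Step 1: The winner is the agent with the highest value: agent 1 with value 192
Step 2: Values of other agents: [35, 106]
Step 3: VCG payment = max of others' values = 106
Step 4: Surplus = 192 - 106 = 86

86


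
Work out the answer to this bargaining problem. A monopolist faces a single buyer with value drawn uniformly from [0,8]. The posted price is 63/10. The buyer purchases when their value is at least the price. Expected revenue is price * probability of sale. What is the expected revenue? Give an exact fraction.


Step 1: Posted price r = 63/10, value support [0,8]
Step 2: P(v >= r) = (8 - 63/10)/8 = 17/80
Step 3: Expected revenue = r * P(v >= r) = 63/10 * 17/80
Step 4: Revenue = 1071/800

1071/800


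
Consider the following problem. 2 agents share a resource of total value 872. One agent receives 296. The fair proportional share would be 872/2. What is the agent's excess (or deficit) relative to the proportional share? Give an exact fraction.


Step 1: Proportional share = 872/2 = 436
Step 2: Agent's actual allocation = 296
Step 3: Excess = 296 - 436 = -140

-140


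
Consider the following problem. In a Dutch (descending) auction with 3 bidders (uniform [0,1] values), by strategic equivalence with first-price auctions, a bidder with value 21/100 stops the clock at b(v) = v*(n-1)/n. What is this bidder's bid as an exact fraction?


Step 1: Dutch auctions are strategically equivalent to first-price auctions
Step 2: The equilibrium bid is b(v) = v*(n-1)/n
Step 3: b = 21/100 * 2/3
Step 4: b = 7/50

7/50


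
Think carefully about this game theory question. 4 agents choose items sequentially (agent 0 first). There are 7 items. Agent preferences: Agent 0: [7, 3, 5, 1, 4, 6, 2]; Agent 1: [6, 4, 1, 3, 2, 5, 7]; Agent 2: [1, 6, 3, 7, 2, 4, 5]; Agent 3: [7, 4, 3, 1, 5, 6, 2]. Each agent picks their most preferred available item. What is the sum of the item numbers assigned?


Step 1: Agent 0 picks item 7
Step 2: Agent 1 picks item 6
Step 3: Agent 2 picks item 1
Step 4: Agent 3 picks item 4
Step 5: Sum = 7 + 6 + 1 + 4 = 18

18


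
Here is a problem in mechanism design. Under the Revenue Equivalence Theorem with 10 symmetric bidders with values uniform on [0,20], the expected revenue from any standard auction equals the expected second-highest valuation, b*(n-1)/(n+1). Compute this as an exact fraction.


Step 1: By Revenue Equivalence, expected revenue = b*(n-1)/(n+1)
Step 2: Substituting n = 10, b = 20
Step 3: Revenue = 20*(10-1)/(10+1) = 20*9/11
Step 4: Revenue = 180/11

180/11


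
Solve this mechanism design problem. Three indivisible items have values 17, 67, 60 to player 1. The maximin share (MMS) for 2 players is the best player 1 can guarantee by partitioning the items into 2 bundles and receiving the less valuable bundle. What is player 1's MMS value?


Step 1: Item values = 17, 67, 60
Step 2: Enumerate all 2-bundle partitions and take the smaller bundle:
  Partition 1: {17} vs {67,60} -> bundles 17, 127; min = 17
  Partition 2: {67} vs {17,60} -> bundles 67, 77; min = 67
  Partition 3: {60} vs {17,67} -> bundles 60, 84; min = 60
Step 3: MMS = max(17, 67, 60) = 67

67


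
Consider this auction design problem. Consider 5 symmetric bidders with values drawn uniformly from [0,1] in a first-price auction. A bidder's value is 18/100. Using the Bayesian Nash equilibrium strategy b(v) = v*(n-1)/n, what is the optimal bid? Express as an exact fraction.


Step 1: The symmetric BNE bidding function is b(v) = v * (n-1) / n
Step 2: Substitute v = 9/50 and n = 5
Step 3: b = 9/50 * 4/5
Step 4: b = 18/125

18/125


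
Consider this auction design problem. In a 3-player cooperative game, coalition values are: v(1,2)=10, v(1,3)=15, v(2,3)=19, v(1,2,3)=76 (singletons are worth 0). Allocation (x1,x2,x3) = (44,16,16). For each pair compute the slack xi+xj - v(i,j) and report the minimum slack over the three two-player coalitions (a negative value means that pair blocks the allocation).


Step 1: Slack for coalition (1,2): x1+x2 - v12 = 60 - 10 = 50
Step 2: Slack for coalition (1,3): x1+x3 - v13 = 60 - 15 = 45
Step 3: Slack for coalition (2,3): x2+x3 - v23 = 32 - 19 = 13
Step 4: Minimum slack = min(50, 45, 13) = 13, attained by (2,3); no pair can gain by deviating, so the allocation is in the core

13


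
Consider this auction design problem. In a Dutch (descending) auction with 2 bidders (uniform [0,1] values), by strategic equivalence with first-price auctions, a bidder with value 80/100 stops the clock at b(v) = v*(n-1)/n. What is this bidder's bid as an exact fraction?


Step 1: Dutch auctions are strategically equivalent to first-price auctions
Step 2: The equilibrium bid is b(v) = v*(n-1)/n
Step 3: b = 4/5 * 1/2
Step 4: b = 2/5

2/5


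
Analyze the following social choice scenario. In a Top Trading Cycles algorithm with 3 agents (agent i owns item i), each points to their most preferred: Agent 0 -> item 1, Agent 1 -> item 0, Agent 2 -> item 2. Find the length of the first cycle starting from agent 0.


Step 1: Trace the pointer graph from agent 0: 0 -> 1 -> 0
Step 2: A cycle is detected when we revisit agent 0
Step 3: The cycle is: 0 -> 1 -> 0
Step 4: Cycle length = 2

2


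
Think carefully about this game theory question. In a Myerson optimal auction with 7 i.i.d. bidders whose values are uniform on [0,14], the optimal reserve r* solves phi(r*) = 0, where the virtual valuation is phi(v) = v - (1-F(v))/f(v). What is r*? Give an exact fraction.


Step 1: For U[0,14], F(v) = v/14 and f(v) = 1/14
Step 2: phi(v) = v - (1 - v/14)/(1/14) = v - (14 - v) = 2v - 14
Step 3: Set phi(r*) = 0: 2r* - 14 = 0
Step 4: r* = 14/2 = 7 (the number of bidders n = 7 does not enter)

7


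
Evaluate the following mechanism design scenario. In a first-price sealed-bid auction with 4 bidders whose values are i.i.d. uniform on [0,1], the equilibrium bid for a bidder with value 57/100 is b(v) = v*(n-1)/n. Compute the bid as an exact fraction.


Step 1: The symmetric BNE bidding function is b(v) = v * (n-1) / n
Step 2: Substitute v = 57/100 and n = 4
Step 3: b = 57/100 * 3/4
Step 4: b = 171/400

171/400


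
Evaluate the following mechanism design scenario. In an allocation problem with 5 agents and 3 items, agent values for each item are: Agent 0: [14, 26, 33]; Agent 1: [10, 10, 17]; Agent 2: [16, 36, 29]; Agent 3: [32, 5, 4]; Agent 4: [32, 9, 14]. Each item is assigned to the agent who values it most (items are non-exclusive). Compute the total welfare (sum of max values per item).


Step 1: For each item, find the maximum value among all agents.
Step 2: Item 0 -> Agent 3 (value 32)
Step 3: Item 1 -> Agent 2 (value 36)
Step 4: Item 2 -> Agent 0 (value 33)
Step 5: Total welfare = 32 + 36 + 33 = 101

101


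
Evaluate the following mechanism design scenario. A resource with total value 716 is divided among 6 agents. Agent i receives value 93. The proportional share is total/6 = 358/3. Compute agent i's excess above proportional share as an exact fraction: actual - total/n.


Step 1: Proportional share = 716/6 = 358/3
Step 2: Agent's actual allocation = 93
Step 3: Excess = 93 - 358/3 = -79/3

-79/3


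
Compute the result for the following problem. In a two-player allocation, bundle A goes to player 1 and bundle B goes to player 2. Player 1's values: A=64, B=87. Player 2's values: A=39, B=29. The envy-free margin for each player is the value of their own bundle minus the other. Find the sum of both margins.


Step 1: Player 1's margin = v1(A) - v1(B) = 64 - 87 = -23
Step 2: Player 2's margin = v2(B) - v2(A) = 29 - 39 = -10
Step 3: Total margin = -23 + -10 = -33

-33


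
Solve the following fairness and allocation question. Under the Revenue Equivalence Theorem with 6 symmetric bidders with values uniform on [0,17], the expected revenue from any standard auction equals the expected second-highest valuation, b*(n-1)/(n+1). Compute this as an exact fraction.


Step 1: By Revenue Equivalence, expected revenue = b*(n-1)/(n+1)
Step 2: Substituting n = 6, b = 17
Step 3: Revenue = 17*(6-1)/(6+1) = 17*5/7
Step 4: Revenue = 85/7

85/7


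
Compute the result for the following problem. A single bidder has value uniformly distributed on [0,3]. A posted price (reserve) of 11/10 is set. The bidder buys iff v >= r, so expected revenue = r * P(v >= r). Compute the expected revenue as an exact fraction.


Step 1: Posted price r = 11/10, value support [0,3]
Step 2: P(v >= r) = (3 - 11/10)/3 = 19/30
Step 3: Expected revenue = r * P(v >= r) = 11/10 * 19/30
Step 4: Revenue = 209/300

209/300


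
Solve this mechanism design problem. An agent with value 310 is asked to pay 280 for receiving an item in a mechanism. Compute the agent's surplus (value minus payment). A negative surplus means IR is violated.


Step 1: Surplus = value - payment = 310 - 280 = 30
Step 2: IR is satisfied (surplus >= 0)

30


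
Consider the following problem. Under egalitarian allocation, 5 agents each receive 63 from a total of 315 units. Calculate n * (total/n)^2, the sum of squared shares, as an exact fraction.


Step 1: Each agent's share = 315/5 = 63
Step 2: Square of each share = (63)^2 = 3969
Step 3: Sum of squares = 5 * 3969 = 19845

19845


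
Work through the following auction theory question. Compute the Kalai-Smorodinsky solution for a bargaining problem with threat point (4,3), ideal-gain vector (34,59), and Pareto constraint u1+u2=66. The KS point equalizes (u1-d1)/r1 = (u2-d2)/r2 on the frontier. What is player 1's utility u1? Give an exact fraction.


Step 1: At the KS point, (u1-d1)/r1 = (u2-d2)/r2 = t and u1+u2 = 66
Step 2: u1 = d1 + r1*t and u2 = d2 + r2*t, so (d1 + r1*t) + (d2 + r2*t) = 66
Step 3: t = (66 - 4 - 3)/(34 + 59) = 59/93
Step 4: u1 = d1 + r1*t = 4 + 34 * 59/93 = 2378/93
Step 5: (Check: u2 = d2 + r2*t = 3760/93; u1+u2 = 2378/93 + 3760/93 = 66, on the frontier.)

2378/93


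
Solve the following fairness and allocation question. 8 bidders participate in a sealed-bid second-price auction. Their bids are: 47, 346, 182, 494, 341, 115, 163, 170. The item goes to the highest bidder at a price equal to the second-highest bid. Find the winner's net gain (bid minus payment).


Step 1: Sort bids in descending order: 494, 346, 341, 182, 170, 163, 115, 47
Step 2: The winning bid is the highest: 494
Step 3: The payment equals the second-highest bid: 346
Step 4: Surplus = winner's bid - payment = 494 - 346 = 148

148


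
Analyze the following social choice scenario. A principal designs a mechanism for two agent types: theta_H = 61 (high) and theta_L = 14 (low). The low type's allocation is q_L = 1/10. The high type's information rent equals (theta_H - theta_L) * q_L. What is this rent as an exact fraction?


Step 1: theta_H - theta_L = 61 - 14 = 47
Step 2: Information rent = (theta_H - theta_L) * q_L
Step 3: = 47 * 1/10
Step 4: = 47/10

47/10


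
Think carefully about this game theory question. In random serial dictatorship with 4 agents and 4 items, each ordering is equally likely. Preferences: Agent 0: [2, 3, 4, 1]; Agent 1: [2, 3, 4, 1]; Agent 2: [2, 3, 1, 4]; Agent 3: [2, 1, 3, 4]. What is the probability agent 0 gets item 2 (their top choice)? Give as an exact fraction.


Step 1: Agent 0 wants item 2
Step 2: There are 24 possible orderings of agents
Step 3: In 6 orderings, agent 0 gets item 2
Step 4: Probability = 6/24 = 1/4

1/4


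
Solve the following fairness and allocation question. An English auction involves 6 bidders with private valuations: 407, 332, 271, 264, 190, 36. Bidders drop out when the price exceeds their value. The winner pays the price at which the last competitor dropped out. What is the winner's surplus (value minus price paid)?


Step 1: Identify the highest value: 407
Step 2: Identify the second-highest value: 332
Step 3: The final price = second-highest value = 332
Step 4: Surplus = 407 - 332 = 75

75


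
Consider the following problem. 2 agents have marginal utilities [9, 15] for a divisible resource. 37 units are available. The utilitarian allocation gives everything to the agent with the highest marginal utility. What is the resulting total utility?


Step 1: The marginal utilities are [9, 15]
Step 2: The highest marginal utility is 15
Step 3: All 37 units go to that agent
Step 4: Total utility = 15 * 37 = 555

555


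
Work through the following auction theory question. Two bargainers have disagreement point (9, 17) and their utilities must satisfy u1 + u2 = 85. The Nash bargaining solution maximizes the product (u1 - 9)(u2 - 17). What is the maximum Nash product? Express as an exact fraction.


Step 1: The Nash solution splits surplus symmetrically above the disagreement point
Step 2: u1 = (total + d1 - d2)/2 = (85 + 9 - 17)/2 = 77/2
Step 3: u2 = (total - d1 + d2)/2 = (85 - 9 + 17)/2 = 93/2
Step 4: Nash product = (77/2 - 9) * (93/2 - 17)
Step 5: = 59/2 * 59/2 = 3481/4

3481/4


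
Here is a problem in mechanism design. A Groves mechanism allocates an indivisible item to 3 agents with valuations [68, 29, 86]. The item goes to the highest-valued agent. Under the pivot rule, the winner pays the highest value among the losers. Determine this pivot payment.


Step 1: The efficient winner is agent 2 with value 86
Step 2: Other agents' values: [68, 29]
Step 3: Pivot payment = max(others) = 68
Step 4: The winner pays 68

68


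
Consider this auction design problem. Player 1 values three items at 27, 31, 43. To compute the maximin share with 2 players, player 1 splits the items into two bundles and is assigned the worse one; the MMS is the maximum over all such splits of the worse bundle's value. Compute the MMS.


Step 1: Item values = 27, 31, 43
Step 2: Enumerate all 2-bundle partitions and take the smaller bundle:
  Partition 1: {27} vs {31,43} -> bundles 27, 74; min = 27
  Partition 2: {31} vs {27,43} -> bundles 31, 70; min = 31
  Partition 3: {43} vs {27,31} -> bundles 43, 58; min = 43
Step 3: MMS = max(27, 31, 43) = 43

43


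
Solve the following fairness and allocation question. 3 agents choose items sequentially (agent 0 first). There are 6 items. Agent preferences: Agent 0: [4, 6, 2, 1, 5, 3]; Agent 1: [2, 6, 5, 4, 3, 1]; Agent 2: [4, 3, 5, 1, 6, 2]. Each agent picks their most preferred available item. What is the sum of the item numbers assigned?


Step 1: Agent 0 picks item 4
Step 2: Agent 1 picks item 2
Step 3: Agent 2 picks item 3
Step 4: Sum = 4 + 2 + 3 = 9

9


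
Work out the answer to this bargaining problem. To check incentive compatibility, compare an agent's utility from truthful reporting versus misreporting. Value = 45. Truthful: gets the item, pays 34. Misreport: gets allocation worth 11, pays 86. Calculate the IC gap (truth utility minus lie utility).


Step 1: U(truth) = value - payment = 45 - 34 = 11
Step 2: U(lie) = allocation - payment = 11 - 86 = -75
Step 3: IC gap = 11 - (-75) = 86

86


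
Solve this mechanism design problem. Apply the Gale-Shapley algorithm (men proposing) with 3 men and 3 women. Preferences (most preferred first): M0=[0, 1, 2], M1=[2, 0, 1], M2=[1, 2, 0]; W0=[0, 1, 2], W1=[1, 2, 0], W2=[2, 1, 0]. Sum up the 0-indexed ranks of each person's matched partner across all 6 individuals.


Step 1: Run Gale-Shapley (men propose, women hold best offer):
  M0 proposes to W0; she accepts
  M1 proposes to W2; she accepts
  M2 proposes to W1; she accepts
Step 2: Final matching: W0-M0, W1-M2, W2-M1
Step 3: 0-indexed ranks (man's rank of his match, then woman's): 0 + 0 + 0 + 1 + 0 + 1
Step 4: Total rank sum = 2

2


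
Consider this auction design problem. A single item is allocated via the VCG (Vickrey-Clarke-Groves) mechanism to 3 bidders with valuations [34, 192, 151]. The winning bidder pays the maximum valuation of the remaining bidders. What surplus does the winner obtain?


Step 1: The winner is the agent with the highest value: agent 1 with value 192
Step 2: Values of other agents: [34, 151]
Step 3: VCG payment = max of others' values = 151
Step 4: Surplus = 192 - 151 = 41

41


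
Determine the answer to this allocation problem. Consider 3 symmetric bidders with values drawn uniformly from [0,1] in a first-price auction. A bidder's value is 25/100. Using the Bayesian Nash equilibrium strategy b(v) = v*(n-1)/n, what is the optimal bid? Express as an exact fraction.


Step 1: The symmetric BNE bidding function is b(v) = v * (n-1) / n
Step 2: Substitute v = 1/4 and n = 3
Step 3: b = 1/4 * 2/3
Step 4: b = 1/6

1/6


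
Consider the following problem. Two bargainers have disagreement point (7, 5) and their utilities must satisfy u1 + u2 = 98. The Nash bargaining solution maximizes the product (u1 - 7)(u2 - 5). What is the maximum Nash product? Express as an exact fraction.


Step 1: The Nash solution splits surplus symmetrically above the disagreement point
Step 2: u1 = (total + d1 - d2)/2 = (98 + 7 - 5)/2 = 50
Step 3: u2 = (total - d1 + d2)/2 = (98 - 7 + 5)/2 = 48
Step 4: Nash product = (50 - 7) * (48 - 5)
Step 5: = 43 * 43 = 1849

1849


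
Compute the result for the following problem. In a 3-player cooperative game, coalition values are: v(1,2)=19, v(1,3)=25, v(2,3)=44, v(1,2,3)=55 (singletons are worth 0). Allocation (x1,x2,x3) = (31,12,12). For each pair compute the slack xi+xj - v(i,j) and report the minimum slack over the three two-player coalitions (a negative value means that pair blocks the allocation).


Step 1: Slack for coalition (1,2): x1+x2 - v12 = 43 - 19 = 24
Step 2: Slack for coalition (1,3): x1+x3 - v13 = 43 - 25 = 18
Step 3: Slack for coalition (2,3): x2+x3 - v23 = 24 - 44 = -20
Step 4: Minimum slack = min(24, 18, -20) = -20, attained by (2,3); coalition (2,3) can block (slack < 0), so the allocation is not in the core

-20


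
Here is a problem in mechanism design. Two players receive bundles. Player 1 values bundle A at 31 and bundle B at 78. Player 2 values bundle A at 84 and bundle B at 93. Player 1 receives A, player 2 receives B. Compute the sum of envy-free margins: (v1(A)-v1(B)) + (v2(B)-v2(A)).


Step 1: Player 1's margin = v1(A) - v1(B) = 31 - 78 = -47
Step 2: Player 2's margin = v2(B) - v2(A) = 93 - 84 = 9
Step 3: Total margin = -47 + 9 = -38

-38


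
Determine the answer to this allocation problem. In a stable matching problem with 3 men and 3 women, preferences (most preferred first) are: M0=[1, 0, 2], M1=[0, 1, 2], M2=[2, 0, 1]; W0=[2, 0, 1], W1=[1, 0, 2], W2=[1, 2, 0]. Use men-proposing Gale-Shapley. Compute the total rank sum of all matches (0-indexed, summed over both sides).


Step 1: Run Gale-Shapley (men propose, women hold best offer):
  M0 proposes to W1; she accepts
  M1 proposes to W0; she accepts
  M2 proposes to W2; she accepts
Step 2: Final matching: W0-M1, W1-M0, W2-M2
Step 3: 0-indexed ranks (man's rank of his match, then woman's): 0 + 2 + 0 + 1 + 0 + 1
Step 4: Total rank sum = 4

4


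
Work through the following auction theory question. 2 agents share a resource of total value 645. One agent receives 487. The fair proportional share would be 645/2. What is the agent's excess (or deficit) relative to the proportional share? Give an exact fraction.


Step 1: Proportional share = 645/2
Step 2: Agent's actual allocation = 487
Step 3: Excess = 487 - 645/2 = 329/2

329/2


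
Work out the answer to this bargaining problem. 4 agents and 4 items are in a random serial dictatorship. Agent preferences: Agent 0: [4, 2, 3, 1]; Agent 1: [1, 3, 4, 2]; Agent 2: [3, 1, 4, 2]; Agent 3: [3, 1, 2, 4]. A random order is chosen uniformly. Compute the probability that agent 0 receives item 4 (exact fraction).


Step 1: Agent 0 wants item 4
Step 2: There are 24 possible orderings of agents
Step 3: In 20 orderings, agent 0 gets item 4
Step 4: Probability = 20/24 = 5/6

5/6


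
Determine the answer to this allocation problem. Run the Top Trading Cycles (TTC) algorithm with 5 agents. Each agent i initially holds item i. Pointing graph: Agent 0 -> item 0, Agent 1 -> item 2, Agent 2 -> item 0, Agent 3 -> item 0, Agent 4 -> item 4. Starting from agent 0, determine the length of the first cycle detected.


Step 1: Trace the pointer graph from agent 0: 0 -> 0
Step 2: A cycle is detected when we revisit agent 0
Step 3: The cycle is: 0 -> 0
Step 4: Cycle length = 1

1


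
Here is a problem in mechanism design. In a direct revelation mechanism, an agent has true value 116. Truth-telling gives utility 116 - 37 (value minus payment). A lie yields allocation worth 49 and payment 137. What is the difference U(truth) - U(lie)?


Step 1: U(truth) = value - payment = 116 - 37 = 79
Step 2: U(lie) = allocation - payment = 49 - 137 = -88
Step 3: IC gap = 79 - (-88) = 167

167


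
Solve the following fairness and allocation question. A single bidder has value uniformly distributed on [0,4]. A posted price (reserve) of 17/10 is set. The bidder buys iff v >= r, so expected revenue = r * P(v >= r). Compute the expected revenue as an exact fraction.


Step 1: Posted price r = 17/10, value support [0,4]
Step 2: P(v >= r) = (4 - 17/10)/4 = 23/40
Step 3: Expected revenue = r * P(v >= r) = 17/10 * 23/40
Step 4: Revenue = 391/400

391/400


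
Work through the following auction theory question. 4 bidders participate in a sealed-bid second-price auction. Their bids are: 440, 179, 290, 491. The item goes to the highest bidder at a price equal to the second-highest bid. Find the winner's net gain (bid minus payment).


Step 1: Sort bids in descending order: 491, 440, 290, 179
Step 2: The winning bid is the highest: 491
Step 3: The payment equals the second-highest bid: 440
Step 4: Surplus = winner's bid - payment = 491 - 440 = 51

51


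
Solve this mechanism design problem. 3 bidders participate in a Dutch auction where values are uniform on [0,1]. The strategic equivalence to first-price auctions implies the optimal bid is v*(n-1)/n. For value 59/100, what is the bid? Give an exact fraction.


Step 1: Dutch auctions are strategically equivalent to first-price auctions
Step 2: The equilibrium bid is b(v) = v*(n-1)/n
Step 3: b = 59/100 * 2/3
Step 4: b = 59/150

59/150


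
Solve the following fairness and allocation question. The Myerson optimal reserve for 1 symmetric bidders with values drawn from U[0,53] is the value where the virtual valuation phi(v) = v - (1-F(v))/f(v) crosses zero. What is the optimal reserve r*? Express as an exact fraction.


Step 1: For U[0,53], F(v) = v/53 and f(v) = 1/53
Step 2: phi(v) = v - (1 - v/53)/(1/53) = v - (53 - v) = 2v - 53
Step 3: Set phi(r*) = 0: 2r* - 53 = 0
Step 4: r* = 53/2 (the number of bidders n = 1 does not enter)

53/2


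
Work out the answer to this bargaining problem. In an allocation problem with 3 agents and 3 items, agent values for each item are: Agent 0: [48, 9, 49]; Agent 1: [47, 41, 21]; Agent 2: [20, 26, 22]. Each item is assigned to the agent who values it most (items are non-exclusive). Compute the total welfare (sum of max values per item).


Step 1: For each item, find the maximum value among all agents.
Step 2: Item 0 -> Agent 0 (value 48)
Step 3: Item 1 -> Agent 1 (value 41)
Step 4: Item 2 -> Agent 0 (value 49)
Step 5: Total welfare = 48 + 41 + 49 = 138

138
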